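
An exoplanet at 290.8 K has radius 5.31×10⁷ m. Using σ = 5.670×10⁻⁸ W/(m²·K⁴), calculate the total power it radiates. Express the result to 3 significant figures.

P ≈ 1.44×10¹⁹ W

Surface area A = 4πR² = 4π(5.31×10⁷ m)² = 3.54323×10¹⁶ m².
P = σAT⁴ = 5.670×10⁻⁸ × 3.54323×10¹⁶ × (290.8)⁴ = 1.44×10¹⁹ W.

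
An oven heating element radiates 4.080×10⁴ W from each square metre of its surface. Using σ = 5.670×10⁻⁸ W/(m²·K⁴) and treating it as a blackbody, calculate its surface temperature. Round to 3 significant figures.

T ≈ 921 K

I = σT⁴, so T = (I/σ)^(1/4) = (4.080×10⁴/(5.670×10⁻⁸))^(1/4) = 921 K.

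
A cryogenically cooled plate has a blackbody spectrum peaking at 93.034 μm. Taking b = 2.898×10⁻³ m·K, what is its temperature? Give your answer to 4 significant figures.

T ≈ 31.15 K

Wien's law gives T = b/λ_max = (2.898×10⁻³ m·K)/(9.3034×10⁻⁵ m) = 31.15 K.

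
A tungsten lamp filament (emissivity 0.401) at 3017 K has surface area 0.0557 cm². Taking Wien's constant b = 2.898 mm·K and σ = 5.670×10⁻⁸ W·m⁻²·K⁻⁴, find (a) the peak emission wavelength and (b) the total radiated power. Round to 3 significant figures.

λ_max ≈ 961 nm; P ≈ 10.5 W

(a) λ_max = b/T = 2.898×10⁻³/3017 = 9.606×10⁻⁷ m = 961 nm.
Area A = 0.0557 cm² = 5.57×10⁻⁶ m².
(b) P = εσAT⁴ = 0.401×5.670×10⁻⁸×5.57×10⁻⁶×(3017)⁴ = 10.5 W.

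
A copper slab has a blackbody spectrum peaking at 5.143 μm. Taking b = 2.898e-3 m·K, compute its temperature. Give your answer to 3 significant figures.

T ≈ 563 K

Wien's law gives T = b/λ_max = (2.898×10⁻³ m·K)/(5.143×10⁻⁶ m) = 563 K.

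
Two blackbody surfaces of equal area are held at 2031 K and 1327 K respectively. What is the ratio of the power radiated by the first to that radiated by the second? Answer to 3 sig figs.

P₁/P₂ ≈ 5.49

With equal areas, P₁/P₂ = (T₁/T₂)⁴ = (2031/1327)⁴ = 5.49.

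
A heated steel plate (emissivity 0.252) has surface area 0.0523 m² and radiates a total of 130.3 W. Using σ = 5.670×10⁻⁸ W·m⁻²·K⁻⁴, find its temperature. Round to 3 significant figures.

Area A = 0.0523 m².
P = εσAT⁴ ⇒ T = (P/(εσA))^(1/4) = (130.3/(0.252×5.670×10⁻⁸×0.0523))^(1/4) = 646 K.

T ≈ 646 K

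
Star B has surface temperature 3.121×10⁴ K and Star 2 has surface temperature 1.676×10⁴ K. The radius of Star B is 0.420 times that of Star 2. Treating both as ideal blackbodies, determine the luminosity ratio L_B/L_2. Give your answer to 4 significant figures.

L ∝ R²T⁴, so L_B/L_2 = (R_B/R_2)²(T_B/T_2)⁴ = (0.420)² × (3.121×10⁴/1.676×10⁴)⁴ = 0.1764 × 12.0248 = 2.121.

L_B/L_2 ≈ 2.121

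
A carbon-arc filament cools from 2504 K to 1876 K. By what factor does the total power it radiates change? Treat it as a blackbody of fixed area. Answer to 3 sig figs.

P₂/P₁ ≈ 0.315

P ∝ T⁴, so P₂/P₁ = (T₂/T₁)⁴ = (1876/2504)⁴ = (0.749201)⁴ = 0.315.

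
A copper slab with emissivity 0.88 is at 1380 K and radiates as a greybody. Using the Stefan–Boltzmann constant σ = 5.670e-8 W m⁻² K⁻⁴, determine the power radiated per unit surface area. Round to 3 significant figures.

Stefan–Boltzmann: I = εσT⁴ = 0.88 × 5.670×10⁻⁸ × (1380)⁴ = 1.81×10⁵ W/m².

I ≈ 1.81×10⁵ W/m²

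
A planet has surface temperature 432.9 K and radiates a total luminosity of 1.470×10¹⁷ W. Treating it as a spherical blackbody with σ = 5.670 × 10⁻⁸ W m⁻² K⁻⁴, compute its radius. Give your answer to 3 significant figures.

R ≈ 2.42×10⁶ m

L = 4πR²σT⁴ ⇒ R = √(L/(4πσT⁴)).
σT⁴ = 1991.28 W/m², so R = √(1.470×10¹⁷/(4π×1991.28)) = 2.42×10⁶ m.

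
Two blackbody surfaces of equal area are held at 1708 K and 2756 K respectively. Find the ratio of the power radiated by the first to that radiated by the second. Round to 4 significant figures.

With equal areas, P₁/P₂ = (T₁/T₂)⁴ = (1708/2756)⁴ = 0.1475.

P₁/P₂ ≈ 0.1475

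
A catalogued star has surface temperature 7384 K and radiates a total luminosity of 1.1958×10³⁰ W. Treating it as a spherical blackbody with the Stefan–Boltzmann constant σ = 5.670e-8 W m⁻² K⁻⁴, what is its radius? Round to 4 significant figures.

L = 4πR²σT⁴ ⇒ R = √(L/(4πσT⁴)).
σT⁴ = 1.68558×10⁸ W/m², so R = √(1.1958×10³⁰/(4π×1.68558×10⁸)) = 2.376×10¹⁰ m.

R ≈ 2.376×10¹⁰ m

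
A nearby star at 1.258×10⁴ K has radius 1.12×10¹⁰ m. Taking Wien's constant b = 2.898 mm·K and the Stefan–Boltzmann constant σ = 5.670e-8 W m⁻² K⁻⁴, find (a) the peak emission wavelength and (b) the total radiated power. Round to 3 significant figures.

λ_max ≈ 230 nm; P ≈ 2.24×10³⁰ W

(a) λ_max = b/T = 2.898×10⁻³/1.258×10⁴ = 2.304×10⁻⁷ m = 230 nm.
Surface area A = 4πR² = 4π(1.12×10¹⁰ m)² = 1.57633×10²¹ m².
(b) P = σAT⁴ = 5.670×10⁻⁸×1.57633×10²¹×(1.258×10⁴)⁴ = 2.24×10³⁰ W.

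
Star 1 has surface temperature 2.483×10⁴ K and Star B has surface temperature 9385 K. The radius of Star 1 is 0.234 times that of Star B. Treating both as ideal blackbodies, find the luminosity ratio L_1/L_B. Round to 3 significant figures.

L_1/L_B ≈ 2.68

L ∝ R²T⁴, so L_1/L_B = (R_1/R_B)²(T_1/T_B)⁴ = (0.234)² × (2.483×10⁴/9385)⁴ = 0.054756 × 48.9970 = 2.68.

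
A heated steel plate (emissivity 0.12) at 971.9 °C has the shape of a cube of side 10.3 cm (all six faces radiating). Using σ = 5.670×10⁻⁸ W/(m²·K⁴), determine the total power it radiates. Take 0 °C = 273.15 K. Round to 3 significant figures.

T = 971.9 °C + 273.15 = 1245.05 K.
Area A = 6s² = 6×(0.103 m)² = 0.063654 m².
P = εσAT⁴ = 0.12 × 5.670×10⁻⁸ × 0.063654 × (1245.05)⁴ = 1.04×10³ W.

P ≈ 1.04×10³ W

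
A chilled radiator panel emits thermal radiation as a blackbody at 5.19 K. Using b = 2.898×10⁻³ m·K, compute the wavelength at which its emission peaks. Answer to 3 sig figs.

Wien's displacement law: λ_max = b/T = (2.898×10⁻³ m·K)/(5.19 K) = 5.584×10⁻⁴ m.
That is 5.58×10⁻⁴ m, in the infrared range.

λ_max ≈ 5.58×10⁻⁴ m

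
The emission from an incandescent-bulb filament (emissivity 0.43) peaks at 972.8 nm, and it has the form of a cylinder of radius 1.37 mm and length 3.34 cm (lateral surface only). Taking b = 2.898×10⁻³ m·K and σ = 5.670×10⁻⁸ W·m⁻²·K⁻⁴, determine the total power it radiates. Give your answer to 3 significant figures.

P ≈ 552 W

Wien's law: T = b/λ_max = 2.898×10⁻³/9.728×10⁻⁷ = 2979.03 K.
Lateral area A = 2πrL = 2π×1.37×10⁻³×0.0334 = 2.87506×10⁻⁴ m².
Then P = εσAT⁴ = 0.43×5.670×10⁻⁸×2.87506×10⁻⁴×(2979.03)⁴ = 552 W.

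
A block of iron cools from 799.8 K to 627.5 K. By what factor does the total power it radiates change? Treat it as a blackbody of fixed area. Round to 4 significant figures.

P₂/P₁ ≈ 0.3789

P ∝ T⁴, so P₂/P₁ = (T₂/T₁)⁴ = (627.5/799.8)⁴ = (0.784571)⁴ = 0.3789.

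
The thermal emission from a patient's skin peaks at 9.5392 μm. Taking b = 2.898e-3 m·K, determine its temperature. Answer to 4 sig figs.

T ≈ 303.8 K

Wien's law gives T = b/λ_max = (2.898×10⁻³ m·K)/(9.5392×10⁻⁶ m) = 303.8 K.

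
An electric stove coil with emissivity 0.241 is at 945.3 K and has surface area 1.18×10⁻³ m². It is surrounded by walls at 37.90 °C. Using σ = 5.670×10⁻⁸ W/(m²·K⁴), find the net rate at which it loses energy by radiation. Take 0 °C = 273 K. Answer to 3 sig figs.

Surroundings: T = 37.90 °C + 273 = 310.90 K.
Area A = 1.18×10⁻³ m².
Net radiated power P_net = εσA(T⁴ − T₀⁴) = 0.241×5.670×10⁻⁸×1.18×10⁻³×(945.3⁴ − 310.90⁴).
T⁴ − T₀⁴ = 7.98507×10¹¹ − 9.34293×10⁹ = 7.89164×10¹¹ K⁴, so P_net = 12.7 W.

Net loss ≈ 12.7 W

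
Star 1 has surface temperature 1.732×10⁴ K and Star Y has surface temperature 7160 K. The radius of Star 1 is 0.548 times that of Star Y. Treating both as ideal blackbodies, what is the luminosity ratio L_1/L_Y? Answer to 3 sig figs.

L ∝ R²T⁴, so L_1/L_Y = (R_1/R_Y)²(T_1/T_Y)⁴ = (0.548)² × (1.732×10⁴/7160)⁴ = 0.300304 × 34.2404 = 10.3.

L_1/L_Y ≈ 10.3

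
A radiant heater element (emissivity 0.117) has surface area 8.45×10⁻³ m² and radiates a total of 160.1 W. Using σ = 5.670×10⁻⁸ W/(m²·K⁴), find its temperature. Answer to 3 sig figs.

Area A = 8.45×10⁻³ m².
P = εσAT⁴ ⇒ T = (P/(εσA))^(1/4) = (160.1/(0.117×5.670×10⁻⁸×8.45×10⁻³))^(1/4) = 1.30×10³ K.

T ≈ 1.30×10³ K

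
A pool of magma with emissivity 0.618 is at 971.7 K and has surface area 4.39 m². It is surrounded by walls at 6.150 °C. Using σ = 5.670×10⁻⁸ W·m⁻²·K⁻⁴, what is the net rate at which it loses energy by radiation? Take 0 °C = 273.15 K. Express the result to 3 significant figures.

Net loss ≈ 1.36×10⁵ W

Surroundings: T = 6.150 °C + 273.15 = 279.300 K.
Area A = 4.39 m².
Net radiated power P_net = εσA(T⁴ − T₀⁴) = 0.618×5.670×10⁻⁸×4.39×(971.7⁴ − 279.300⁴).
T⁴ − T₀⁴ = 8.91515×10¹¹ − 6.08532×10⁹ = 8.85430×10¹¹ K⁴, so P_net = 1.36×10⁵ W.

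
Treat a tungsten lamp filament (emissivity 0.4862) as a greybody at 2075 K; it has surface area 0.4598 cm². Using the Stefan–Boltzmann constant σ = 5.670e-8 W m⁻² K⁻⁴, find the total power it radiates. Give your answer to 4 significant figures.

P ≈ 23.50 W

Area A = 0.4598 cm² = 4.598×10⁻⁵ m².
P = εσAT⁴ = 0.4862 × 5.670×10⁻⁸ × 4.598×10⁻⁵ × (2075)⁴ = 23.50 W.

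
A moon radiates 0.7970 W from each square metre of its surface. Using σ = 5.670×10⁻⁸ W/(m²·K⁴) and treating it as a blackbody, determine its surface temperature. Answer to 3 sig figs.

T ≈ 61.2 K

I = σT⁴, so T = (I/σ)^(1/4) = (0.7970/(5.670×10⁻⁸))^(1/4) = 61.2 K.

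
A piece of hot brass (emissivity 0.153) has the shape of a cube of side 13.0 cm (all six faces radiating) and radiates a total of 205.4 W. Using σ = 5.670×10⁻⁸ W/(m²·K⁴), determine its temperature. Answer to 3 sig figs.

T ≈ 695 K

Area A = 6s² = 6×(0.130 m)² = 0.1014 m².
P = εσAT⁴ ⇒ T = (P/(εσA))^(1/4) = (205.4/(0.153×5.670×10⁻⁸×0.1014))^(1/4) = 695 K.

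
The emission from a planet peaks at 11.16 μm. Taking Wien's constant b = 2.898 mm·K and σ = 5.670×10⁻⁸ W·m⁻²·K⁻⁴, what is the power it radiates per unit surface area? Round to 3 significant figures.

Wien's law: T = b/λ_max = 2.898×10⁻³/1.116×10⁻⁵ = 259.677 K.
Then I = σT⁴ = 5.670×10⁻⁸×(259.677)⁴ = 258 W/m².

I ≈ 258 W/m²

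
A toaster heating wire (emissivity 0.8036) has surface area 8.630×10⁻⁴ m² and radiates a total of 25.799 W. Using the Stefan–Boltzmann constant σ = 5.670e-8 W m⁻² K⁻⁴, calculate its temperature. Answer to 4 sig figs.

T ≈ 900.0 K

Area A = 8.630×10⁻⁴ m².
P = εσAT⁴ ⇒ T = (P/(εσA))^(1/4) = (25.799/(0.8036×5.670×10⁻⁸×8.630×10⁻⁴))^(1/4) = 900.0 K.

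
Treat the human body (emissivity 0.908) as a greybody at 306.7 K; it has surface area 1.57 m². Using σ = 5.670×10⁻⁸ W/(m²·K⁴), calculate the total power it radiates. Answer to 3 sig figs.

Area A = 1.57 m².
P = εσAT⁴ = 0.908 × 5.670×10⁻⁸ × 1.57 × (306.7)⁴ = 715 W.

P ≈ 715 W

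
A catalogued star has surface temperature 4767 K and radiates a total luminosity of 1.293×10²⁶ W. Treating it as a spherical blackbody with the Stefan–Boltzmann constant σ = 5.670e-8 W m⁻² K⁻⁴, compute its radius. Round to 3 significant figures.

L = 4πR²σT⁴ ⇒ R = √(L/(4πσT⁴)).
σT⁴ = 2.92795×10⁷ W/m², so R = √(1.293×10²⁶/(4π×2.92795×10⁷)) = 5.93×10⁸ m.

R ≈ 5.93×10⁸ m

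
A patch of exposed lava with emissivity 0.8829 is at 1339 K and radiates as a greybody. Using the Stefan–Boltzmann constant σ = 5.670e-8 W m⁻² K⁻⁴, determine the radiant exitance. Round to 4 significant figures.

I ≈ 1.609×10⁵ W/m²

Stefan–Boltzmann: I = εσT⁴ = 0.8829 × 5.670×10⁻⁸ × (1339)⁴ = 1.609×10⁵ W/m².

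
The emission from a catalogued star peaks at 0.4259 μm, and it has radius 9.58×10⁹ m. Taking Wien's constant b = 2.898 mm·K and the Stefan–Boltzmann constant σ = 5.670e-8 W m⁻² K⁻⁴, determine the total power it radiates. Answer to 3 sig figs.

P ≈ 1.40×10²⁹ W

Wien's law: T = b/λ_max = 2.898×10⁻³/4.259×10⁻⁷ = 6804.41 K.
Surface area A = 4πR² = 4π(9.58×10⁹ m)² = 1.15330×10²¹ m².
Then P = σAT⁴ = 5.670×10⁻⁸×1.15330×10²¹×(6804.41)⁴ = 1.40×10²⁹ W.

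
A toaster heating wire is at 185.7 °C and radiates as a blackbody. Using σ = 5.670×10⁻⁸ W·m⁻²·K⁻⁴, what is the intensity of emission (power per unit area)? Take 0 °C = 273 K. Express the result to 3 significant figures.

I ≈ 2.51×10³ W/m²

T = 185.7 °C + 273 = 458.7 K.
Stefan–Boltzmann: I = σT⁴ = 5.670×10⁻⁸ × (458.7)⁴ = 2.51×10³ W/m².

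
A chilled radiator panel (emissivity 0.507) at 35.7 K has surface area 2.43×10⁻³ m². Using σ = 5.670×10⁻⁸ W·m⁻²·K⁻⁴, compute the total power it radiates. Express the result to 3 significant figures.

P ≈ 1.13×10⁻⁴ W

Area A = 2.43×10⁻³ m².
P = εσAT⁴ = 0.507 × 5.670×10⁻⁸ × 2.43×10⁻³ × (35.7)⁴ = 1.13×10⁻⁴ W.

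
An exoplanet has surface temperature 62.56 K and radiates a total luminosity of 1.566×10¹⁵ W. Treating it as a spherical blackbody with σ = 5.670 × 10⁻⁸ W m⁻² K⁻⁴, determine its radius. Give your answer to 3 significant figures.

R ≈ 1.20×10⁷ m

L = 4πR²σT⁴ ⇒ R = √(L/(4πσT⁴)).
σT⁴ = 0.868500 W/m², so R = √(1.566×10¹⁵/(4π×0.868500)) = 1.20×10⁷ m.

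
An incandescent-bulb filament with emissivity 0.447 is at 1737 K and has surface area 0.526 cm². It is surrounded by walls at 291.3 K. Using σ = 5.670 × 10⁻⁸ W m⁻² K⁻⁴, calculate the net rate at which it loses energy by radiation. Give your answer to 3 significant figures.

Net loss ≈ 12.1 W

Area A = 0.526 cm² = 5.26×10⁻⁵ m².
Net radiated power P_net = εσA(T⁴ − T₀⁴) = 0.447×5.670×10⁻⁸×5.26×10⁻⁵×(1737⁴ − 291.3⁴).
T⁴ − T₀⁴ = 9.10331×10¹² − 7.20049×10⁹ = 9.09611×10¹² K⁴, so P_net = 12.1 W.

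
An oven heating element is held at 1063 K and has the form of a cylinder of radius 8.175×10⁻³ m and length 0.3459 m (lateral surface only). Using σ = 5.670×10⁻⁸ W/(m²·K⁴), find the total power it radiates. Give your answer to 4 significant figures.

Lateral area A = 2πrL = 2π×8.175×10⁻³×0.3459 = 0.0177672 m².
P = σAT⁴ = 5.670×10⁻⁸ × 0.0177672 × (1063)⁴ = 1286 W.

P ≈ 1286 W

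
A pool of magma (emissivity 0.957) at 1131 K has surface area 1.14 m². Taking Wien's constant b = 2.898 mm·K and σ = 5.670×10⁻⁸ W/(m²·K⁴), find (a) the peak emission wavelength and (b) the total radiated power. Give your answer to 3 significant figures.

λ_max ≈ 2.56×10³ nm; P ≈ 1.01×10⁵ W

(a) λ_max = b/T = 2.898×10⁻³/1131 = 2.562×10⁻⁶ m = 2.56×10³ nm.
Area A = 1.14 m².
(b) P = εσAT⁴ = 0.957×5.670×10⁻⁸×1.14×(1131)⁴ = 1.01×10⁵ W.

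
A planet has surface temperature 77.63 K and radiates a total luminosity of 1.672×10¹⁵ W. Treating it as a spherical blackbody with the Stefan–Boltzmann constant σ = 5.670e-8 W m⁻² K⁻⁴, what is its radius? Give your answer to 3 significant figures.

L = 4πR²σT⁴ ⇒ R = √(L/(4πσT⁴)).
σT⁴ = 2.05921 W/m², so R = √(1.672×10¹⁵/(4π×2.05921)) = 8.04×10⁶ m.

R ≈ 8.04×10⁶ m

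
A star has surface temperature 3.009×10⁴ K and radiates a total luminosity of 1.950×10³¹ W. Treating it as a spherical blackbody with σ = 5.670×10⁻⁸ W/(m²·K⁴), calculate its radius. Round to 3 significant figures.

L = 4πR²σT⁴ ⇒ R = √(L/(4πσT⁴)).
σT⁴ = 4.64806×10¹⁰ W/m², so R = √(1.950×10³¹/(4π×4.64806×10¹⁰)) = 5.78×10⁹ m.

R ≈ 5.78×10⁹ m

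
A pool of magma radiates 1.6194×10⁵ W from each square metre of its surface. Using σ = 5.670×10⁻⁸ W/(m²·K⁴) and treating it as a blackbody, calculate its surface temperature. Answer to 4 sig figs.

T ≈ 1300 K

I = σT⁴, so T = (I/σ)^(1/4) = (1.6194×10⁵/(5.670×10⁻⁸))^(1/4) = 1300 K.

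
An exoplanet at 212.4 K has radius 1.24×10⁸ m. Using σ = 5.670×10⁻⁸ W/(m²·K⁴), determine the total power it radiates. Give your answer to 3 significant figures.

Surface area A = 4πR² = 4π(1.24×10⁸ m)² = 1.93221×10¹⁷ m².
P = σAT⁴ = 5.670×10⁻⁸ × 1.93221×10¹⁷ × (212.4)⁴ = 2.23×10¹⁹ W.

P ≈ 2.23×10¹⁹ W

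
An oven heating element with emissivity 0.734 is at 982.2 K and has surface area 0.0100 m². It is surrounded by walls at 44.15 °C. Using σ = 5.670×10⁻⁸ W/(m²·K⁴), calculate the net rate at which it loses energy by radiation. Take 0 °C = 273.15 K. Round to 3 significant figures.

Net loss ≈ 383 W

Surroundings: T = 44.15 °C + 273.15 = 317.30 K.
Area A = 0.0100 m².
Net radiated power P_net = εσA(T⁴ − T₀⁴) = 0.734×5.670×10⁻⁸×0.0100×(982.2⁴ − 317.30⁴).
T⁴ − T₀⁴ = 9.30679×10¹¹ − 1.01363×10¹⁰ = 9.20543×10¹¹ K⁴, so P_net = 383 W.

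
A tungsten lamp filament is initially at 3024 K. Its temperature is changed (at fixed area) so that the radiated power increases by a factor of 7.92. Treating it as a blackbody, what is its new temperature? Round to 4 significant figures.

T₂ ≈ 5073 K

P ∝ T⁴, so T₂/T₁ = (P₂/P₁)^(1/4) = (7.92)^(1/4) = 1.67757.
T₂ = 3024 × 1.67757 = 5073 K.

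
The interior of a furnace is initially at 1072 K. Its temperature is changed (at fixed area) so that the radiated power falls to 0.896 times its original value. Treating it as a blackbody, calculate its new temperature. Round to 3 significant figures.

T₂ ≈ 1.04×10³ K

P ∝ T⁴, so T₂/T₁ = (P₂/P₁)^(1/4) = (0.896)^(1/4) = 0.972920.
T₂ = 1072 × 0.972920 = 1.04×10³ K.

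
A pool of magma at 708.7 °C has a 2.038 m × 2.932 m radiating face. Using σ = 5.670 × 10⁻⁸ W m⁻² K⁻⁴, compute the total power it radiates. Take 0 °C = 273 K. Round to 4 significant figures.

P ≈ 3.147×10⁵ W

T = 708.7 °C + 273 = 981.7 K.
Area A = 2.038 × 2.932 = 5.97542 m².
P = σAT⁴ = 5.670×10⁻⁸ × 5.97542 × (981.7)⁴ = 3.147×10⁵ W.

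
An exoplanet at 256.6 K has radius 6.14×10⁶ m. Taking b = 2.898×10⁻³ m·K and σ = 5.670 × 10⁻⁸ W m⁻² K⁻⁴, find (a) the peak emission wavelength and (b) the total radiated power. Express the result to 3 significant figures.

(a) λ_max = b/T = 2.898×10⁻³/256.6 = 1.129×10⁻⁵ m = 11.3 μm.
Surface area A = 4πR² = 4π(6.14×10⁶ m)² = 4.73747×10¹⁴ m².
(b) P = σAT⁴ = 5.670×10⁻⁸×4.73747×10¹⁴×(256.6)⁴ = 1.16×10¹⁷ W.

λ_max ≈ 11.3 μm; P ≈ 1.16×10¹⁷ W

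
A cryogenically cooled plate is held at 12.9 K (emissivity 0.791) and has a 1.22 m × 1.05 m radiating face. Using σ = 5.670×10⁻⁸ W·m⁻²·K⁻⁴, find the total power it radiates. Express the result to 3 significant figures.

Area A = 1.22 × 1.05 = 1.281 m².
P = εσAT⁴ = 0.791 × 5.670×10⁻⁸ × 1.281 × (12.9)⁴ = 1.59×10⁻³ W.

P ≈ 1.59×10⁻³ W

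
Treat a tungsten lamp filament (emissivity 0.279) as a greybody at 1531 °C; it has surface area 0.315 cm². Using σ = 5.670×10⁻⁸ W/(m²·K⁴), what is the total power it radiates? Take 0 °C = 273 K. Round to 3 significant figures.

P ≈ 5.28 W

T = 1531 °C + 273 = 1804 K.
Area A = 0.315 cm² = 3.15×10⁻⁵ m².
P = εσAT⁴ = 0.279 × 5.670×10⁻⁸ × 3.15×10⁻⁵ × (1804)⁴ = 5.28 W.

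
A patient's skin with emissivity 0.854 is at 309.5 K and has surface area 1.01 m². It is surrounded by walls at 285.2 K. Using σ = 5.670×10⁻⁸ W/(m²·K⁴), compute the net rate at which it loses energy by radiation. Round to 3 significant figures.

Area A = 1.01 m².
Net radiated power P_net = εσA(T⁴ − T₀⁴) = 0.854×5.670×10⁻⁸×1.01×(309.5⁴ − 285.2⁴).
T⁴ − T₀⁴ = 9.17577×10⁹ − 6.61604×10⁹ = 2.55973×10⁹ K⁴, so P_net = 125 W.

Net loss ≈ 125 W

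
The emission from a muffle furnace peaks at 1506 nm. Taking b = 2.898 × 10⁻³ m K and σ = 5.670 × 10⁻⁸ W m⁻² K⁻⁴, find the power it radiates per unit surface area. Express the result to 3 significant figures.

I ≈ 7.77×10⁵ W/m²

Wien's law: T = b/λ_max = 2.898×10⁻³/1.506×10⁻⁶ = 1924.30 K.
Then I = σT⁴ = 5.670×10⁻⁸×(1924.30)⁴ = 7.77×10⁵ W/m².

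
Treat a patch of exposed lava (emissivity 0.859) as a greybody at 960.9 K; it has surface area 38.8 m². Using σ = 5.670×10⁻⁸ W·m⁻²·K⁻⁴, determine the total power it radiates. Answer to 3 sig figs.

Area A = 38.8 m².
P = εσAT⁴ = 0.859 × 5.670×10⁻⁸ × 38.8 × (960.9)⁴ = 1.61×10⁶ W.

P ≈ 1.61×10⁶ W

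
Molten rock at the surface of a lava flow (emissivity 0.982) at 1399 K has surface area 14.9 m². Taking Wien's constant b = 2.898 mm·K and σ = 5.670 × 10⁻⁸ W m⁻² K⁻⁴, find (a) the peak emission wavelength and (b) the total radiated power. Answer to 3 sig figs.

(a) λ_max = b/T = 2.898×10⁻³/1399 = 2.071×10⁻⁶ m = 2.07×10³ nm.
Area A = 14.9 m².
(b) P = εσAT⁴ = 0.982×5.670×10⁻⁸×14.9×(1399)⁴ = 3.18×10⁶ W.

λ_max ≈ 2.07×10³ nm; P ≈ 3.18×10⁶ W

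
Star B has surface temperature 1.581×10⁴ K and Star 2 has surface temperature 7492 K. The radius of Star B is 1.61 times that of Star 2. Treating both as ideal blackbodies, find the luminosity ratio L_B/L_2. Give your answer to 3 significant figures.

L_B/L_2 ≈ 51.4

L ∝ R²T⁴, so L_B/L_2 = (R_B/R_2)²(T_B/T_2)⁴ = (1.61)² × (1.581×10⁴/7492)⁴ = 2.5921 × 19.8306 = 51.4.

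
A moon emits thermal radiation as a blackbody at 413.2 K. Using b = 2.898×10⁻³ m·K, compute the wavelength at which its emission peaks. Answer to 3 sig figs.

Wien's displacement law: λ_max = b/T = (2.898×10⁻³ m·K)/(413.2 K) = 7.014×10⁻⁶ m.
That is 7.01 μm, in the infrared range.

λ_max ≈ 7.01 μm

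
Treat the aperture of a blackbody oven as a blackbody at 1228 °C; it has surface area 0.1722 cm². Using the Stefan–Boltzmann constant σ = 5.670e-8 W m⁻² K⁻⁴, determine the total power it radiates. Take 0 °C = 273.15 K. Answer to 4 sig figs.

T = 1228 °C + 273.15 = 1501.15 K.
Area A = 0.1722 cm² = 1.722×10⁻⁵ m².
P = σAT⁴ = 5.670×10⁻⁸ × 1.722×10⁻⁵ × (1501.15)⁴ = 4.958 W.

P ≈ 4.958 W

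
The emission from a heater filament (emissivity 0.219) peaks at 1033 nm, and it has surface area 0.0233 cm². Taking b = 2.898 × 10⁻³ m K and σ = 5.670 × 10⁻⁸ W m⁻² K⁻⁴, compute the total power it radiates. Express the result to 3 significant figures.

Wien's law: T = b/λ_max = 2.898×10⁻³/1.033×10⁻⁶ = 2805.42 K.
Area A = 0.0233 cm² = 2.33×10⁻⁶ m².
Then P = εσAT⁴ = 0.219×5.670×10⁻⁸×2.33×10⁻⁶×(2805.42)⁴ = 1.79 W.

P ≈ 1.79 W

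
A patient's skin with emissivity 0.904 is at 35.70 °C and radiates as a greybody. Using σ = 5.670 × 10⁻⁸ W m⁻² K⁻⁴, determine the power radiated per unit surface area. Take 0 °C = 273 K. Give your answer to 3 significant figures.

T = 35.70 °C + 273 = 308.70 K.
Stefan–Boltzmann: I = εσT⁴ = 0.904 × 5.670×10⁻⁸ × (308.70)⁴ = 465 W/m².

I ≈ 465 W/m²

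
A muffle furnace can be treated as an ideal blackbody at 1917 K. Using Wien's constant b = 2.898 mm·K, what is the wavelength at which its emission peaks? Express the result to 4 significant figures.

Wien's displacement law: λ_max = b/T = (2.898×10⁻³ m·K)/(1917 K) = 1.5117×10⁻⁶ m.
That is 1.512 μm, in the infrared range.

λ_max ≈ 1.512 μm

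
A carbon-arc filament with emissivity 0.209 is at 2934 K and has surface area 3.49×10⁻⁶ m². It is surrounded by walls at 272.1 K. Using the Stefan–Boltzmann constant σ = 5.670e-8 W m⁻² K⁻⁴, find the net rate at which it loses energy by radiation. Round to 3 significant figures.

Area A = 3.49×10⁻⁶ m².
Net radiated power P_net = εσA(T⁴ − T₀⁴) = 0.209×5.670×10⁻⁸×3.49×10⁻⁶×(2934⁴ − 272.1⁴).
T⁴ − T₀⁴ = 7.41038×10¹³ − 5.48169×10⁹ = 7.40983×10¹³ K⁴, so P_net = 3.06 W.

Net loss ≈ 3.06 W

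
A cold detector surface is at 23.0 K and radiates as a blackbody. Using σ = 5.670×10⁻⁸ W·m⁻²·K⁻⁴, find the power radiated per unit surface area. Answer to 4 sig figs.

I ≈ 0.01587 W/m²

Stefan–Boltzmann: I = σT⁴ = 5.670×10⁻⁸ × (23.0)⁴ = 0.01587 W/m².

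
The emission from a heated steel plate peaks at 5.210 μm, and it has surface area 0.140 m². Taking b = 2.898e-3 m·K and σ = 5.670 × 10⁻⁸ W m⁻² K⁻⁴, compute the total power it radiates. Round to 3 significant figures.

P ≈ 760 W

Wien's law: T = b/λ_max = 2.898×10⁻³/5.210×10⁻⁶ = 556.238 K.
Area A = 0.140 m².
Then P = σAT⁴ = 5.670×10⁻⁸×0.140×(556.238)⁴ = 760 W.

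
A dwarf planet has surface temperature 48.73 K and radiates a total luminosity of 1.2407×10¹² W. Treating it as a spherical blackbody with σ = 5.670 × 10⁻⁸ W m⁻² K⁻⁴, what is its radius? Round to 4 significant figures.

R ≈ 5.557×10⁵ m

L = 4πR²σT⁴ ⇒ R = √(L/(4πσT⁴)).
σT⁴ = 0.319719 W/m², so R = √(1.2407×10¹²/(4π×0.319719)) = 5.557×10⁵ m.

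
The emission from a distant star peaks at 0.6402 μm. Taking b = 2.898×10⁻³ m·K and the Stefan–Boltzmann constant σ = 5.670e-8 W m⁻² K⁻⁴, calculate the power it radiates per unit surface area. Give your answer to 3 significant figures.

Wien's law: T = b/λ_max = 2.898×10⁻³/6.402×10⁻⁷ = 4526.71 K.
Then I = σT⁴ = 5.670×10⁻⁸×(4526.71)⁴ = 2.38×10⁷ W/m².

I ≈ 2.38×10⁷ W/m²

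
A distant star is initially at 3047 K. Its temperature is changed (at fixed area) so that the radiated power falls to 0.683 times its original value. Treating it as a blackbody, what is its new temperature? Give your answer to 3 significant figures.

T₂ ≈ 2.77×10³ K

P ∝ T⁴, so T₂/T₁ = (P₂/P₁)^(1/4) = (0.683)^(1/4) = 0.909086.
T₂ = 3047 × 0.909086 = 2.77×10³ K.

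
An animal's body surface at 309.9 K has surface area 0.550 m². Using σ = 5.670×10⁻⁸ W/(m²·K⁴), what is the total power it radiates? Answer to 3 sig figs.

P ≈ 288 W

Area A = 0.550 m².
P = σAT⁴ = 5.670×10⁻⁸ × 0.550 × (309.9)⁴ = 288 W.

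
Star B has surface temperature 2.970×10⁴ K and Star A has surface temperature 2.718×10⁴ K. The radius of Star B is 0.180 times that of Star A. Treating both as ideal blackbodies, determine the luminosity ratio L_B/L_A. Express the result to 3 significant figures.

L_B/L_A ≈ 0.0462

L ∝ R²T⁴, so L_B/L_A = (R_B/R_A)²(T_B/T_A)⁴ = (0.180)² × (2.970×10⁴/2.718×10⁴)⁴ = 0.0324 × 1.42570 = 0.0462.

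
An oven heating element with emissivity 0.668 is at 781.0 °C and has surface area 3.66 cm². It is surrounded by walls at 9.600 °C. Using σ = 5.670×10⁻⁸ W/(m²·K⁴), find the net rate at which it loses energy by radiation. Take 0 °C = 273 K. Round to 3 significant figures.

Net loss ≈ 17.0 W

T = 781.0 °C + 273 = 1054.0 K.
Surroundings: T = 9.600 °C + 273 = 282.600 K.
Area A = 3.66 cm² = 3.66×10⁻⁴ m².
Net radiated power P_net = εσA(T⁴ − T₀⁴) = 0.668×5.670×10⁻⁸×3.66×10⁻⁴×(1054.0⁴ − 282.600⁴).
T⁴ − T₀⁴ = 1.23413×10¹² − 6.37806×10⁹ = 1.22775×10¹² K⁴, so P_net = 17.0 W.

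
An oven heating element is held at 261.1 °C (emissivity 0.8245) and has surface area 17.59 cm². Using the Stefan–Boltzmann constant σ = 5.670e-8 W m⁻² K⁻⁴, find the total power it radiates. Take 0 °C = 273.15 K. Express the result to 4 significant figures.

T = 261.1 °C + 273.15 = 534.25 K.
Area A = 17.59 cm² = 1.759×10⁻³ m².
P = εσAT⁴ = 0.8245 × 5.670×10⁻⁸ × 1.759×10⁻³ × (534.25)⁴ = 6.699 W.

P ≈ 6.699 W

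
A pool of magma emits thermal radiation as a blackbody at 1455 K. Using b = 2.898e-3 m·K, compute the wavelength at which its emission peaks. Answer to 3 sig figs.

λ_max ≈ 1.99 μm

Wien's displacement law: λ_max = b/T = (2.898×10⁻³ m·K)/(1455 K) = 1.992×10⁻⁶ m.
That is 1.99 μm, in the infrared range.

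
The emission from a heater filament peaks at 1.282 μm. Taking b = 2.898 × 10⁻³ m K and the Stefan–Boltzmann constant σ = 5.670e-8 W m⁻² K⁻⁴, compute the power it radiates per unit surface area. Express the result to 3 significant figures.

I ≈ 1.48×10⁶ W/m²

Wien's law: T = b/λ_max = 2.898×10⁻³/1.282×10⁻⁶ = 2260.53 K.
Then I = σT⁴ = 5.670×10⁻⁸×(2260.53)⁴ = 1.48×10⁶ W/m².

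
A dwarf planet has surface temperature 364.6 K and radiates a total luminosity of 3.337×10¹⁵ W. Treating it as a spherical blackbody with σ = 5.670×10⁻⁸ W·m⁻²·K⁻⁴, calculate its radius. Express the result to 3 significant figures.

R ≈ 5.15×10⁵ m

L = 4πR²σT⁴ ⇒ R = √(L/(4πσT⁴)).
σT⁴ = 1001.96 W/m², so R = √(3.337×10¹⁵/(4π×1001.96)) = 5.15×10⁵ m.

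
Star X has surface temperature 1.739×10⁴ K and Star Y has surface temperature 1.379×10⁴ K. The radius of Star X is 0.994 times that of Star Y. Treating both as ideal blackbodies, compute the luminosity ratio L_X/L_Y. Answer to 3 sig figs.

L ∝ R²T⁴, so L_X/L_Y = (R_X/R_Y)²(T_X/T_Y)⁴ = (0.994)² × (1.739×10⁴/1.379×10⁴)⁴ = 0.988036 × 2.52896 = 2.50.

L_X/L_Y ≈ 2.50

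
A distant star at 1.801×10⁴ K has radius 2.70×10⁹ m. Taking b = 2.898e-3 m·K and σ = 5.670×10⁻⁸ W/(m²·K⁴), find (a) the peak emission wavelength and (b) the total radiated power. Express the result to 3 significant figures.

λ_max ≈ 161 nm; P ≈ 5.46×10²⁹ W

(a) λ_max = b/T = 2.898×10⁻³/1.801×10⁴ = 1.609×10⁻⁷ m = 161 nm.
Surface area A = 4πR² = 4π(2.70×10⁹ m)² = 9.16088×10¹⁹ m².
(b) P = σAT⁴ = 5.670×10⁻⁸×9.16088×10¹⁹×(1.801×10⁴)⁴ = 5.46×10²⁹ W.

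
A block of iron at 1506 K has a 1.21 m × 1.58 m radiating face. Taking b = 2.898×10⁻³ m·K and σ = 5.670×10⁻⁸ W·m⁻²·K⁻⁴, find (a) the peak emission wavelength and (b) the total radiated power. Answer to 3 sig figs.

(a) λ_max = b/T = 2.898×10⁻³/1506 = 1.924×10⁻⁶ m = 1.92×10³ nm.
Area A = 1.21 × 1.58 = 1.9118 m².
(b) P = σAT⁴ = 5.670×10⁻⁸×1.9118×(1506)⁴ = 5.58×10⁵ W.

λ_max ≈ 1.92×10³ nm; P ≈ 5.58×10⁵ W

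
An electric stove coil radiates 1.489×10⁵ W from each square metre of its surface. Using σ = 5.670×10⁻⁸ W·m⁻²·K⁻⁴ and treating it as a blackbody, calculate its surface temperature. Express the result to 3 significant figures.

T ≈ 1.27×10³ K

I = σT⁴, so T = (I/σ)^(1/4) = (1.489×10⁵/(5.670×10⁻⁸))^(1/4) = 1.27×10³ K.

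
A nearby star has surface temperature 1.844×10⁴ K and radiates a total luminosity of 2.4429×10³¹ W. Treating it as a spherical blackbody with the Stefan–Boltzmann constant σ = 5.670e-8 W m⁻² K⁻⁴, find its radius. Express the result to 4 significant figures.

R ≈ 1.722×10¹⁰ m

L = 4πR²σT⁴ ⇒ R = √(L/(4πσT⁴)).
σT⁴ = 6.55582×10⁹ W/m², so R = √(2.4429×10³¹/(4π×6.55582×10⁹)) = 1.722×10¹⁰ m.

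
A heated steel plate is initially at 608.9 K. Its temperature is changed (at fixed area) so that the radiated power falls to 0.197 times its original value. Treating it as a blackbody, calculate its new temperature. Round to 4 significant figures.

P ∝ T⁴, so T₂/T₁ = (P₂/P₁)^(1/4) = (0.197)^(1/4) = 0.666218.
T₂ = 608.9 × 0.666218 = 405.7 K.

T₂ ≈ 405.7 K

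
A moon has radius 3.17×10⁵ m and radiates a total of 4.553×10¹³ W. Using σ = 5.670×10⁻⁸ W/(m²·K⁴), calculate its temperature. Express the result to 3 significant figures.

T ≈ 159 K

Surface area A = 4πR² = 4π(3.17×10⁵ m)² = 1.26278×10¹² m².
P = σAT⁴ ⇒ T = (P/(σA))^(1/4) = (4.553×10¹³/(5.670×10⁻⁸×1.26278×10¹²))^(1/4) = 159 K.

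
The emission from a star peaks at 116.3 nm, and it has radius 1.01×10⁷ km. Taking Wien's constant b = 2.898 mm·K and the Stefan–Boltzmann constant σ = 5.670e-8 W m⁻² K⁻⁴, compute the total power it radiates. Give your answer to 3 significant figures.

P ≈ 2.80×10³¹ W

Wien's law: T = b/λ_max = 2.898×10⁻³/1.163×10⁻⁷ = 24918.3 K.
Surface area A = 4πR² = 4π(1.01×10¹⁰ m)² = 1.28190×10²¹ m².
Then P = σAT⁴ = 5.670×10⁻⁸×1.28190×10²¹×(24918.3)⁴ = 2.80×10³¹ W.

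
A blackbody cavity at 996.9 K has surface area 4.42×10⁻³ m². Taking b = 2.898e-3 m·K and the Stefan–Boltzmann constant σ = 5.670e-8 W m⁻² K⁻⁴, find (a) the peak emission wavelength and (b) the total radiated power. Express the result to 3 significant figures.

λ_max ≈ 2.91 μm; P ≈ 248 W

(a) λ_max = b/T = 2.898×10⁻³/996.9 = 2.907×10⁻⁶ m = 2.91 μm.
Area A = 4.42×10⁻³ m².
(b) P = σAT⁴ = 5.670×10⁻⁸×4.42×10⁻³×(996.9)⁴ = 248 W.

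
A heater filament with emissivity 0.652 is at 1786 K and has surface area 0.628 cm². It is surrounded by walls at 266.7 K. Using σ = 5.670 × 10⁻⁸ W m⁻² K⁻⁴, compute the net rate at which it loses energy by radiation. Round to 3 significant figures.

Net loss ≈ 23.6 W

Area A = 0.628 cm² = 6.28×10⁻⁵ m².
Net radiated power P_net = εσA(T⁴ − T₀⁴) = 0.652×5.670×10⁻⁸×6.28×10⁻⁵×(1786⁴ − 266.7⁴).
T⁴ − T₀⁴ = 1.01748×10¹³ − 5.05932×10⁹ = 1.01697×10¹³ K⁴, so P_net = 23.6 W.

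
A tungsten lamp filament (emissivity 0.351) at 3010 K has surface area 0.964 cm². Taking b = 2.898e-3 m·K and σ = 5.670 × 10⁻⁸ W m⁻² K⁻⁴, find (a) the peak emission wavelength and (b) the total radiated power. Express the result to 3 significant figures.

(a) λ_max = b/T = 2.898×10⁻³/3010 = 9.628×10⁻⁷ m = 0.963 μm.
Area A = 0.964 cm² = 9.64×10⁻⁵ m².
(b) P = εσAT⁴ = 0.351×5.670×10⁻⁸×9.64×10⁻⁵×(3010)⁴ = 157 W.

λ_max ≈ 0.963 μm; P ≈ 157 W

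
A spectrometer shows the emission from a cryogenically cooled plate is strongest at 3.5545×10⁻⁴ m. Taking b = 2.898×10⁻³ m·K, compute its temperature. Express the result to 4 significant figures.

Wien's law gives T = b/λ_max = (2.898×10⁻³ m·K)/(3.5545×10⁻⁴ m) = 8.153 K.

T ≈ 8.153 K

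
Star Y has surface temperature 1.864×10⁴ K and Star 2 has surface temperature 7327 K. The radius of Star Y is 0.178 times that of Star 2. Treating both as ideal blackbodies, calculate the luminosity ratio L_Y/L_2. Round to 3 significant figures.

L ∝ R²T⁴, so L_Y/L_2 = (R_Y/R_2)²(T_Y/T_2)⁴ = (0.178)² × (1.864×10⁴/7327)⁴ = 0.031684 × 41.8870 = 1.33.

L_Y/L_2 ≈ 1.33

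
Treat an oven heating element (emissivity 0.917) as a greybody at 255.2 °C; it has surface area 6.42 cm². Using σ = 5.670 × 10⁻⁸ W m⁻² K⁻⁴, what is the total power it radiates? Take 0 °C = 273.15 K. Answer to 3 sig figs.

P ≈ 2.60 W

T = 255.2 °C + 273.15 = 528.35 K.
Area A = 6.42 cm² = 6.42×10⁻⁴ m².
P = εσAT⁴ = 0.917 × 5.670×10⁻⁸ × 6.42×10⁻⁴ × (528.35)⁴ = 2.60 W.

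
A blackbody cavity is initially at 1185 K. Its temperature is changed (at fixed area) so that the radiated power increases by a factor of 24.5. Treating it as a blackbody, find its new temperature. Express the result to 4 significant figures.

T₂ ≈ 2636 K

P ∝ T⁴, so T₂/T₁ = (P₂/P₁)^(1/4) = (24.5)^(1/4) = 2.22480.
T₂ = 1185 × 2.22480 = 2636 K.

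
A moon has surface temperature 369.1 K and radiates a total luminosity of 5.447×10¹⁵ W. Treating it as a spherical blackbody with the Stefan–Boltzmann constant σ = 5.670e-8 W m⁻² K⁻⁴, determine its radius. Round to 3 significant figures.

L = 4πR²σT⁴ ⇒ R = √(L/(4πσT⁴)).
σT⁴ = 1052.35 W/m², so R = √(5.447×10¹⁵/(4π×1052.35)) = 6.42×10⁵ m.

R ≈ 6.42×10⁵ m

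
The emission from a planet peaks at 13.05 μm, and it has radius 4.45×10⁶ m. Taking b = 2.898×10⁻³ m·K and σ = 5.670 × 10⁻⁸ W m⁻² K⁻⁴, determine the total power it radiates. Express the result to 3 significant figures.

Wien's law: T = b/λ_max = 2.898×10⁻³/1.305×10⁻⁵ = 222.069 K.
Surface area A = 4πR² = 4π(4.45×10⁶ m)² = 2.48846×10¹⁴ m².
Then P = σAT⁴ = 5.670×10⁻⁸×2.48846×10¹⁴×(222.069)⁴ = 3.43×10¹⁶ W.

P ≈ 3.43×10¹⁶ W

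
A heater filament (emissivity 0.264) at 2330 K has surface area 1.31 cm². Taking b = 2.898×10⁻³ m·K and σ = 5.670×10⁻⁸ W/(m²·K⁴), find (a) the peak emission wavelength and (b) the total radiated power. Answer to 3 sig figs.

λ_max ≈ 1.24×10³ nm; P ≈ 57.8 W

(a) λ_max = b/T = 2.898×10⁻³/2330 = 1.244×10⁻⁶ m = 1.24×10³ nm.
Area A = 1.31 cm² = 1.31×10⁻⁴ m².
(b) P = εσAT⁴ = 0.264×5.670×10⁻⁸×1.31×10⁻⁴×(2330)⁴ = 57.8 W.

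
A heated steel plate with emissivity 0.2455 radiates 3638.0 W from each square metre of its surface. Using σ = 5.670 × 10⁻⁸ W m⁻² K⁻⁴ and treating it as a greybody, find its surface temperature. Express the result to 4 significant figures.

T ≈ 715.0 K

I = εσT⁴, so T = (I/εσ)^(1/4) = (3638.0/(0.2455×5.670×10⁻⁸))^(1/4) = 715.0 K.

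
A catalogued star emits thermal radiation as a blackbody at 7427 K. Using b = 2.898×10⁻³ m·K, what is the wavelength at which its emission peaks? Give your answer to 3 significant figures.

Wien's displacement law: λ_max = b/T = (2.898×10⁻³ m·K)/(7427 K) = 3.902×10⁻⁷ m.
That is 390 nm, in the visible range.

λ_max ≈ 390 nm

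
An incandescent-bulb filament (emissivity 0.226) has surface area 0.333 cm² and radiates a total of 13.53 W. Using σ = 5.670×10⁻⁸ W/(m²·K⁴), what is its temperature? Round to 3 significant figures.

Area A = 0.333 cm² = 3.33×10⁻⁵ m².
P = εσAT⁴ ⇒ T = (P/(εσA))^(1/4) = (13.53/(0.226×5.670×10⁻⁸×3.33×10⁻⁵))^(1/4) = 2.37×10³ K.

T ≈ 2.37×10³ K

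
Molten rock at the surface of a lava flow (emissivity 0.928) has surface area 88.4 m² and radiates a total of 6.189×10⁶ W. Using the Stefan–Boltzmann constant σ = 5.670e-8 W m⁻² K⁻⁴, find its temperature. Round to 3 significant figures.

T ≈ 1.07×10³ K

Area A = 88.4 m².
P = εσAT⁴ ⇒ T = (P/(εσA))^(1/4) = (6.189×10⁶/(0.928×5.670×10⁻⁸×88.4))^(1/4) = 1.07×10³ K.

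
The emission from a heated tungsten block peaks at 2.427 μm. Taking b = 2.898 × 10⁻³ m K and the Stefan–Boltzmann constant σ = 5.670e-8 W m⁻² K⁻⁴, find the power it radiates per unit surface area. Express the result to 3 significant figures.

I ≈ 1.15×10⁵ W/m²

Wien's law: T = b/λ_max = 2.898×10⁻³/2.427×10⁻⁶ = 1194.07 K.
Then I = σT⁴ = 5.670×10⁻⁸×(1194.07)⁴ = 1.15×10⁵ W/m².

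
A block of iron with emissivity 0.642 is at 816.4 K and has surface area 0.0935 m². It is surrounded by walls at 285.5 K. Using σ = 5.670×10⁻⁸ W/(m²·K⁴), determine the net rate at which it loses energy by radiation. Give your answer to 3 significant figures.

Area A = 0.0935 m².
Net radiated power P_net = εσA(T⁴ − T₀⁴) = 0.642×5.670×10⁻⁸×0.0935×(816.4⁴ − 285.5⁴).
T⁴ − T₀⁴ = 4.44234×10¹¹ − 6.64392×10⁹ = 4.37590×10¹¹ K⁴, so P_net = 1.49×10³ W.

Net loss ≈ 1.49×10³ W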